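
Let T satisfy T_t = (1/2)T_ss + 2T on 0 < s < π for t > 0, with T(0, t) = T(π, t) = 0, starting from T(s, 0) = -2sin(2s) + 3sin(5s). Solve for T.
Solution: Substitute T = exp(2t)u, i.e. u = exp(-2t)T.
By the product rule, T_t = exp(2t)(u_t + 2u), T_ss = exp(2t)u_ss.
Substituting into the PDE and dividing by exp(2t): u_t + 2u = (1/2)u_ss + 2u.
The lower-order terms cancel, leaving the standard heat equation u_t = (1/2)u_ss.
Initial data for u: u(s,0) = T(s,0) = -2sin(2s) + 3sin(5s). The boundary conditions carry over: u(0,t) = u(π,t) = 0.
Solve for u:
  Using separation of variables u = X(s)G(t):
  Eigenfunctions: sin(ns), n = 1, 2, 3, ...
  General solution: u(s, t) = Σ c_n sin(ns) exp(-n² t/2)
  Matching u(s,0) = -2sin(2s) + 3sin(5s) term by term: c_2=-2, c_5=3.
Hence u(s,t) = -2exp(-2t)sin(2s) + 3exp(-25t/2)sin(5s).
Transform back: T(s,t) = exp(2t)u(s,t).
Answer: T(s, t) = -2sin(2s) + 3exp(-21t/2)sin(5s)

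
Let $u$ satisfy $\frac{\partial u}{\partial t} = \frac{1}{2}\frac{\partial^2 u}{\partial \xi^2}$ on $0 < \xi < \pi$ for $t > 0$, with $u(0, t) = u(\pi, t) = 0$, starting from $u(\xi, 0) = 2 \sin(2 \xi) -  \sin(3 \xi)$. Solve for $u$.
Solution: Separating variables: $u = \sum c_n e^{-n^2t/2} \sin(n\xi)$. From $u(\xi,0) = 2 \sin(2 \xi) - \sin(3 \xi)$: $c_2=2, c_3=-1$.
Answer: $u(\xi, t) = 2 e^{-2 t} \sin(2 \xi) -  e^{-9 t/2} \sin(3 \xi)$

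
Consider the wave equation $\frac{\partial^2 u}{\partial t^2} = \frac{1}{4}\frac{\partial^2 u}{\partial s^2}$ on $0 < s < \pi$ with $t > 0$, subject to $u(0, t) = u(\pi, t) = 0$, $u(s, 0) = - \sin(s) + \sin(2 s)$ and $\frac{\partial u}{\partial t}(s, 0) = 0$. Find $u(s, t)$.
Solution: Separating variables: $u = \sum [A_n \cos(\omega_n t) + B_n \sin(\omega_n t)] \sin(ns)$, $\omega_n = n/2$. From ICs: $A_1=-1, A_2=1$.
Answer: $u(s, t) = - \sin(s) \cos(t/2) + \sin(2 s) \cos(t)$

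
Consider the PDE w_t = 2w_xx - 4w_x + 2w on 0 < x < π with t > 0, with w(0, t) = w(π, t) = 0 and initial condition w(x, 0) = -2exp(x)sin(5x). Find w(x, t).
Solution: Substitute w = exp(x)u, i.e. u = exp(-x)w.
By the product rule, w_x = exp(x)(u_x + u), w_xx = exp(x)(u_xx + 2u_x + u), w_t = exp(x)u_t.
Substituting into the PDE and dividing by exp(x): u_t = 2(u_xx + 2u_x + u) - 4(u_x + u) + 2u.
The lower-order terms cancel, leaving the standard heat equation u_t = 2u_xx.
Initial data for u: u(x,0) = exp(-x)w(x,0) = -2sin(5x). The boundary conditions carry over: u(0,t) = u(π,t) = 0.
Solve for u:
  Using separation of variables u = X(x)T(t):
  Eigenfunctions: sin(nx), n = 1, 2, 3, ...
  General solution: u(x, t) = Σ c_n sin(nx) exp(-2n² t)
  Matching u(x,0) = -2sin(5x) term by term: c_5=-2.
Hence u(x,t) = -2exp(-50t)sin(5x).
Transform back: w(x,t) = exp(x)u(x,t).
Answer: w(x, t) = -2exp(-50t)exp(x)sin(5x)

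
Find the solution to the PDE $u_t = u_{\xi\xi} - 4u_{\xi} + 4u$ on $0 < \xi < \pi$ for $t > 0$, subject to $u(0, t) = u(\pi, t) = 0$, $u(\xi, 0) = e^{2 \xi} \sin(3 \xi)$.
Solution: Substitute $u = e^{2\xi}w$.
Then $u_{\xi} = e^{2\xi}(w_{\xi} + 2w)$, $u_{\xi\xi} = e^{2\xi}(w_{\xi\xi} + 4w_{\xi} + 4w)$, $u_t = e^{2\xi}w_t$; substituting and dividing by $e^{2\xi}$, the lower-order terms cancel: $w_t = w_{\xi\xi}$ (standard heat equation).
Data for $w$: $w(\xi,0) = e^{-2\xi}u(\xi,0) = \sin(3 \xi)$. The boundary conditions carry over: $w(0,t) = w(\pi,t) = 0$.
Separating variables: $w = \sum c_n e^{-n^2t} \sin(n\xi)$. From $w(\xi,0) = \sin(3 \xi)$: $c_3=1$.
So $w(\xi,t) = e^{-9 t} \sin(3 \xi)$, and $u(\xi,t) = e^{2\xi}w(\xi,t)$.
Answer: $u(\xi, t) = e^{2 \xi} e^{-9 t} \sin(3 \xi)$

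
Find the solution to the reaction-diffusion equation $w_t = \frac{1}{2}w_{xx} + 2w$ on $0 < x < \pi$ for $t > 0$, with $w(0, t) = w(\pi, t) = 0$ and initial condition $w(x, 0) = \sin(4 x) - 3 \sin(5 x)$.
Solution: Substitute $w = e^{2t}u$, i.e. $u = e^{-2t}w$.
By the product rule, $w_t = e^{2t}(u_t + 2u)$, $w_{xx} = e^{2t}u_{xx}$.
Substituting into the PDE and dividing by $e^{2t}$: $u_t + 2u = \frac{1}{2}u_{xx} + 2u$.
The lower-order terms cancel, leaving the standard heat equation $u_t = \frac{1}{2}u_{xx}$.
Initial data for $u$: $u(x,0) = w(x,0) = \sin(4 x) - 3 \sin(5 x)$. The boundary conditions carry over: $u(0,t) = u(\pi,t) = 0$.
Solve for $u$:
  Using separation of variables $u = X(x)T(t)$:
  Eigenfunctions: $\sin(nx)$, $n = 1, 2, 3, \ldots$
  General solution: $u(x, t) = \sum c_n \sin(nx) e^{-n^2 t/2}$
  Matching $u(x,0) = \sin(4 x) - 3 \sin(5 x)$ term by term: $c_4=1, c_5=-3$.
Hence $u(x,t) = e^{-8 t} \sin(4 x) - 3 e^{-25 t/2} \sin(5 x)$.
Transform back: $w(x,t) = e^{2t}u(x,t)$.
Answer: $w(x, t) = e^{-6 t} \sin(4 x) - 3 e^{-21 t/2} \sin(5 x)$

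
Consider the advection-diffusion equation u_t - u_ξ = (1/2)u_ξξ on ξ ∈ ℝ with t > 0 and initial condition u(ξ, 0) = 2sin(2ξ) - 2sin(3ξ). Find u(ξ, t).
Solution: Change to a moving frame: let η = ξ + t, σ = t and write u(ξ,t) = w(η,σ).
By the chain rule u_t = w_σ + w_η, u_ξ = w_η, u_ξξ = w_ηη.
Then u_t - u_ξ = w_σ: the advection term cancels and the PDE becomes the heat equation w_σ = (1/2)w_ηη on η ∈ ℝ.
Initial data: w(η,0) = u(η,0) = 2sin(2η) - 2sin(3η).
On η ∈ ℝ each mode satisfies (sin(nη))″ = -n² sin(nη), so exp(-n²σ/2) sin(nη) solves the heat equation; by superposition w(η,σ) = Σ c_n exp(-n²σ/2) sin(nη).
Reading off the coefficients: c_2=2, c_3=-2, so w(η,σ) = 2exp(-2σ)sin(2η) - 2exp(-9σ/2)sin(3η).
Substituting back η = ξ + t, σ = t: u(ξ,t) = w(ξ + t, t).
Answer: u(ξ, t) = 2exp(-2t)sin(2t + 2ξ) - 2exp(-9t/2)sin(3t + 3ξ)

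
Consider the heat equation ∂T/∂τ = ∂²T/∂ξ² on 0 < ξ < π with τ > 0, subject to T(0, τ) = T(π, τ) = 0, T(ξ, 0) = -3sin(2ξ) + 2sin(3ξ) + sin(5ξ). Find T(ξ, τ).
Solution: Separating variables: T = Σ c_n exp(-n²τ) sin(nξ). From T(ξ,0) = -3sin(2ξ) + 2sin(3ξ) + sin(5ξ): c_2=-3, c_3=2, c_5=1.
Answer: T(ξ, τ) = -3exp(-4τ)sin(2ξ) + 2exp(-9τ)sin(3ξ) + exp(-25τ)sin(5ξ)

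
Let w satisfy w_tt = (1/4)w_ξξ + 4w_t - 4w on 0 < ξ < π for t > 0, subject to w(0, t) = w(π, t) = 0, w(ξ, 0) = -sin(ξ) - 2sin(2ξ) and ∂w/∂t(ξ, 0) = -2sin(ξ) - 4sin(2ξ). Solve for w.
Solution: Substitute w = exp(2t)u.
Then w_t = exp(2t)(u_t + 2u), w_tt = exp(2t)(u_tt + 4u_t + 4u), w_ξξ = exp(2t)u_ξξ; substituting and dividing by exp(2t), the lower-order terms cancel: u_tt = (1/4)u_ξξ (standard wave equation).
Data for u: u(ξ,0) = w(ξ,0) = -sin(ξ) - 2sin(2ξ); u_t(ξ,0) = w_t(ξ,0) - 2w(ξ,0) = 0. The boundary conditions carry over: u(0,t) = u(π,t) = 0.
Separating variables: u = Σ [A_n cos(ω_n t) + B_n sin(ω_n t)] sin(nξ), ω_n = n/2. From ICs: A_1=-1, A_2=-2.
So u(ξ,t) = -sin(ξ)cos(t/2) - 2sin(2ξ)cos(t), and w(ξ,t) = exp(2t)u(ξ,t).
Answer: w(ξ, t) = -exp(2t)sin(ξ)cos(t/2) - 2exp(2t)sin(2ξ)cos(t)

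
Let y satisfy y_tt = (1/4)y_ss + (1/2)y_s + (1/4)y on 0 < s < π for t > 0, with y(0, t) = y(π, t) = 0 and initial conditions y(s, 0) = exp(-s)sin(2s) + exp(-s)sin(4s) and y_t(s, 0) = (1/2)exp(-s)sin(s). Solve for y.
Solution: Substitute y = exp(-s)u, i.e. u = exp(s)y.
By the product rule, y_s = exp(-s)(u_s - u), y_ss = exp(-s)(u_ss - 2u_s + u), y_tt = exp(-s)u_tt.
Substituting into the PDE and dividing by exp(-s): u_tt = (1/4)(u_ss - 2u_s + u) + (1/2)(u_s - u) + (1/4)u.
The lower-order terms cancel, leaving the standard wave equation u_tt = (1/4)u_ss.
Initial data for u: u(s,0) = exp(s)y(s,0) = sin(2s) + sin(4s); u_t(s,0) = exp(s)y_t(s,0) = (1/2)sin(s). The boundary conditions carry over: u(0,t) = u(π,t) = 0.
Solve for u:
  Using separation of variables u = X(s)T(t):
  Eigenfunctions: sin(ns), n = 1, 2, 3, ...
  General solution: u(s, t) = Σ [A_n cos(n t/2) + B_n sin(n t/2)] sin(ns)
  From u(s,0) = sin(2s) + sin(4s): A_2=1, A_4=1. From u_t(s,0) = (1/2)sin(s), using u_t(s,0) = Σ ω_n B_n sin(ns) with ω_n = n/2: B_1 = (1/2)/(1/2) = 1.
Hence u(s,t) = sin(s)sin(t/2) + sin(2s)cos(t) + sin(4s)cos(2t).
Transform back: y(s,t) = exp(-s)u(s,t).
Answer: y(s, t) = exp(-s)sin(s)sin(t/2) + exp(-s)sin(2s)cos(t) + exp(-s)sin(4s)cos(2t)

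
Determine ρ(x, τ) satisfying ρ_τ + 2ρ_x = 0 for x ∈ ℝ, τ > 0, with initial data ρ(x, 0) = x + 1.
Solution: By method of characteristics (waves move right with speed 2):
Along characteristics x - 2τ = const, ρ is constant, so ρ(x,τ) = f(x - 2τ) with f = ρ(·, 0).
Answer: ρ(x, τ) = x - 2τ + 1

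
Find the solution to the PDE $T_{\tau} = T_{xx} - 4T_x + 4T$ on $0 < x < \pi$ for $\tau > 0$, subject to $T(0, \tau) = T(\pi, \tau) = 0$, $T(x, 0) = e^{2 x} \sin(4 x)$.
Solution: Substitute $T = e^{2x}u$.
Then $T_x = e^{2x}(u_x + 2u)$, $T_{xx} = e^{2x}(u_{xx} + 4u_x + 4u)$, $T_{\tau} = e^{2x}u_{\tau}$; substituting and dividing by $e^{2x}$, the lower-order terms cancel: $u_{\tau} = u_{xx}$ (standard heat equation).
Data for $u$: $u(x,0) = e^{-2x}T(x,0) = \sin(4 x)$. The boundary conditions carry over: $u(0,\tau) = u(\pi,\tau) = 0$.
Separating variables: $u = \sum c_n e^{-n^2\tau} \sin(nx)$. From $u(x,0) = \sin(4 x)$: $c_4=1$.
So $u(x,\tau) = e^{-16 \tau} \sin(4 x)$, and $T(x,\tau) = e^{2x}u(x,\tau)$.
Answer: $T(x, \tau) = e^{-16 \tau} e^{2 x} \sin(4 x)$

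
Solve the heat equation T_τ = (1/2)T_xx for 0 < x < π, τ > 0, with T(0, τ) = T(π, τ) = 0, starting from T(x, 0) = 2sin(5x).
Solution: Separating variables: T = Σ c_n exp(-n²τ/2) sin(nx). From T(x,0) = 2sin(5x): c_5=2.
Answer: T(x, τ) = 2exp(-25τ/2)sin(5x)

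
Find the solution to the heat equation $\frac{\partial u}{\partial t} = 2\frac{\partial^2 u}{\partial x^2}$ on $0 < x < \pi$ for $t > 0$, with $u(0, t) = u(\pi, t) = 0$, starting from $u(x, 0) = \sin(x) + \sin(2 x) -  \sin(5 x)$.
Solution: Using separation of variables $u = X(x)T(t)$:
Eigenfunctions: $\sin(nx)$, $n = 1, 2, 3, \ldots$
General solution: $u(x, t) = \sum c_n \sin(nx) e^{-2n^2 t}$
Matching $u(x,0) = \sin(x) + \sin(2 x) - \sin(5 x)$ term by term: $c_1=1, c_2=1, c_5=-1$.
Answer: $u(x, t) = e^{-2 t} \sin(x) + e^{-8 t} \sin(2 x) -  e^{-50 t} \sin(5 x)$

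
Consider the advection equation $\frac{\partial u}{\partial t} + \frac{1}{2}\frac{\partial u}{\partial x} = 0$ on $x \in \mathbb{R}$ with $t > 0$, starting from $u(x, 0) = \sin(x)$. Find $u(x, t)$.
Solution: By method of characteristics (waves move right with speed 1/2):
Along characteristics $x - \frac{1}{2}t =$ const, $u$ is constant, so $u(x,t) = f(x - \frac{1}{2}t)$ with $f = u( \cdot , 0)$.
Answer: $u(x, t) = - \sin(t/2 - x)$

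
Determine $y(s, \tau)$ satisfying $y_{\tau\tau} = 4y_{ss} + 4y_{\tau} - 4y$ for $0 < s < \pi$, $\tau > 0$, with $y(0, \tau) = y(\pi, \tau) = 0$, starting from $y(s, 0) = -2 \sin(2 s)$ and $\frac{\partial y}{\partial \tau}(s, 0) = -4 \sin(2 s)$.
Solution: Substitute $y = e^{2\tau}u$, i.e. $u = e^{-2\tau}y$.
By the product rule, $y_{\tau} = e^{2\tau}(u_{\tau} + 2u)$, $y_{\tau\tau} = e^{2\tau}(u_{\tau\tau} + 4u_{\tau} + 4u)$, $y_{ss} = e^{2\tau}u_{ss}$.
Substituting into the PDE and dividing by $e^{2\tau}$: $u_{\tau\tau} + 4u_{\tau} + 4u = 4u_{ss} + 4(u_{\tau} + 2u) - 4u$.
The lower-order terms cancel, leaving the standard wave equation $u_{\tau\tau} = 4u_{ss}$.
Initial data for $u$: $u(s,0) = y(s,0) = -2 \sin(2 s)$; $u_{\tau}(s,0) = y_{\tau}(s,0) - 2y(s,0) = 0$. The boundary conditions carry over: $u(0,\tau) = u(\pi,\tau) = 0$.
Solve for $u$:
  Using separation of variables $u = X(s)T(\tau)$:
  Eigenfunctions: $\sin(ns)$, $n = 1, 2, 3, \ldots$
  General solution: $u(s, \tau) = \sum [A_n \cos(2n \tau) + B_n \sin(2n \tau)] \sin(ns)$
  From $u(s,0) = -2 \sin(2 s)$: $A_2=-2$. From $u_{\tau}(s,0) = 0$: all $B_n = 0$.
Hence $u(s,\tau) = -2 \sin(2 s) \cos(4 \tau)$.
Transform back: $y(s,\tau) = e^{2\tau}u(s,\tau)$.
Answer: $y(s, \tau) = -2 e^{2 \tau} \sin(2 s) \cos(4 \tau)$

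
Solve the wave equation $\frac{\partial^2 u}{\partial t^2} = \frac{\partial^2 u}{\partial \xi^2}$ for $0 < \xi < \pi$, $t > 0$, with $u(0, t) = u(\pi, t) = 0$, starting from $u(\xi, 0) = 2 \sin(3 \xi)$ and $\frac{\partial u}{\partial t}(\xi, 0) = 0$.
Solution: Using separation of variables $u = X(\xi)T(t)$:
Eigenfunctions: $\sin(n\xi)$, $n = 1, 2, 3, \ldots$
General solution: $u(\xi, t) = \sum [A_n \cos(n t) + B_n \sin(n t)] \sin(n\xi)$
From $u(\xi,0) = 2 \sin(3 \xi)$: $A_3=2$. From $u_t(\xi,0) = 0$: all $B_n = 0$.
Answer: $u(\xi, t) = 2 \sin(3 \xi) \cos(3 t)$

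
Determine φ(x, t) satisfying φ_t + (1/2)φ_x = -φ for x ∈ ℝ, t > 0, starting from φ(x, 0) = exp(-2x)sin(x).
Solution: Substitute φ = exp(-2x)u.
Then φ_x = exp(-2x)(u_x - 2u), φ_t = exp(-2x)u_t; substituting and dividing by exp(-2x), the lower-order terms cancel: u_t + (1/2)u_x = 0 (standard advection equation).
Data for u: u(x,0) = exp(2x)φ(x,0) = sin(x).
By characteristics (dx/dt = 1/2), u(x,t) = f(x - (1/2)t) with f = u(·, 0).
So u(x,t) = -sin(t/2 - x), and φ(x,t) = exp(-2x)u(x,t).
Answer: φ(x, t) = -exp(-2x)sin(t/2 - x)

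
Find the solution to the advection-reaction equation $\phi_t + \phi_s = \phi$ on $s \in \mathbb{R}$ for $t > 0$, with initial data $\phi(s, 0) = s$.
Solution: Substitute $\phi = e^{t}u$, i.e. $u = e^{-t}\phi$.
By the product rule, $\phi_t = e^{t}(u_t + u)$, $\phi_s = e^{t}u_s$.
Substituting into the PDE and dividing by $e^{t}$: $u_t + u + u_s = u$.
The lower-order terms cancel, leaving the standard advection equation $u_t + u_s = 0$.
Initial data for $u$: $u(s,0) = \phi(s,0) = s$.
Solve for $u$:
  By method of characteristics (waves move right with speed 1):
  Along characteristics $s - t =$ const, $u$ is constant, so $u(s,t) = f(s - t)$ with $f = u( \cdot , 0)$.
Hence $u(s,t) = s - t$.
Transform back: $\phi(s,t) = e^{t}u(s,t)$.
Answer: $\phi(s, t) = s e^{t} -  t e^{t}$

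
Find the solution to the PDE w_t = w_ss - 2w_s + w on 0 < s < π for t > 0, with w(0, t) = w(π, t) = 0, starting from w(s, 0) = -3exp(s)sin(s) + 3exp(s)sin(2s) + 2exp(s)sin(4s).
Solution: Substitute w = exp(s)u.
Then w_s = exp(s)(u_s + u), w_ss = exp(s)(u_ss + 2u_s + u), w_t = exp(s)u_t; substituting and dividing by exp(s), the lower-order terms cancel: u_t = u_ss (standard heat equation).
Data for u: u(s,0) = exp(-s)w(s,0) = -3sin(s) + 3sin(2s) + 2sin(4s). The boundary conditions carry over: u(0,t) = u(π,t) = 0.
Separating variables: u = Σ c_n exp(-n²t) sin(ns). From u(s,0) = -3sin(s) + 3sin(2s) + 2sin(4s): c_1=-3, c_2=3, c_4=2.
So u(s,t) = -3exp(-t)sin(s) + 3exp(-4t)sin(2s) + 2exp(-16t)sin(4s), and w(s,t) = exp(s)u(s,t).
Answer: w(s, t) = -3exp(s)exp(-t)sin(s) + 3exp(s)exp(-4t)sin(2s) + 2exp(s)exp(-16t)sin(4s)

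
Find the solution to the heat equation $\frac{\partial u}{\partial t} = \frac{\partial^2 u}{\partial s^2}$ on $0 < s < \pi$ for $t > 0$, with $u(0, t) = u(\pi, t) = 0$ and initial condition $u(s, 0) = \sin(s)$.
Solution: Separating variables: $u = \sum c_n e^{-n^2t} \sin(ns)$. From $u(s,0) = \sin(s)$: $c_1=1$.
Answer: $u(s, t) = e^{-t} \sin(s)$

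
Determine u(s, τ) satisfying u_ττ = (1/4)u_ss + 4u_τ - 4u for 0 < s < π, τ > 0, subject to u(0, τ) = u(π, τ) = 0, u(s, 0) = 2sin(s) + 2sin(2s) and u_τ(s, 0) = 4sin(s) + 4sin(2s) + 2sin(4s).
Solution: Substitute u = exp(2τ)w, i.e. w = exp(-2τ)u.
By the product rule, u_τ = exp(2τ)(w_τ + 2w), u_ττ = exp(2τ)(w_ττ + 4w_τ + 4w), u_ss = exp(2τ)w_ss.
Substituting into the PDE and dividing by exp(2τ): w_ττ + 4w_τ + 4w = (1/4)w_ss + 4(w_τ + 2w) - 4w.
The lower-order terms cancel, leaving the standard wave equation w_ττ = (1/4)w_ss.
Initial data for w: w(s,0) = u(s,0) = 2sin(s) + 2sin(2s); w_τ(s,0) = u_τ(s,0) - 2u(s,0) = 2sin(4s). The boundary conditions carry over: w(0,τ) = w(π,τ) = 0.
Solve for w:
  Using separation of variables w = X(s)T(τ):
  Eigenfunctions: sin(ns), n = 1, 2, 3, ...
  General solution: w(s, τ) = Σ [A_n cos(n τ/2) + B_n sin(n τ/2)] sin(ns)
  From w(s,0) = 2sin(s) + 2sin(2s): A_1=2, A_2=2. From w_τ(s,0) = 2sin(4s), using w_τ(s,0) = Σ ω_n B_n sin(ns) with ω_n = n/2: B_4 = 2/2 = 1.
Hence w(s,τ) = 2sin(s)cos(τ/2) + 2sin(2s)cos(τ) + sin(4s)sin(2τ).
Transform back: u(s,τ) = exp(2τ)w(s,τ).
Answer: u(s, τ) = 2exp(2τ)sin(s)cos(τ/2) + 2exp(2τ)sin(2s)cos(τ) + exp(2τ)sin(4s)sin(2τ)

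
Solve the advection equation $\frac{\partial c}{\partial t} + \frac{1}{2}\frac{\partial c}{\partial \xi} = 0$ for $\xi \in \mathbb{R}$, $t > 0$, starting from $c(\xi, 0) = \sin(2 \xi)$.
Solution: By characteristics ($d\xi/dt = 1/2$), $c(\xi,t) = f(\xi - \frac{1}{2}t)$ with $f = c( \cdot , 0)$.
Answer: $c(\xi, t) = \sin(2 \xi - t)$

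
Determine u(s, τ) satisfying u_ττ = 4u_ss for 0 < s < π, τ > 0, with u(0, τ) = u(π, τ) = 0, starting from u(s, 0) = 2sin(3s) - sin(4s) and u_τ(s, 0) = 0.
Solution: Separating variables: u = Σ [A_n cos(ω_n τ) + B_n sin(ω_n τ)] sin(ns), ω_n = 2n. From ICs: A_3=2, A_4=-1.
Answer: u(s, τ) = 2sin(3s)cos(6τ) - sin(4s)cos(8τ)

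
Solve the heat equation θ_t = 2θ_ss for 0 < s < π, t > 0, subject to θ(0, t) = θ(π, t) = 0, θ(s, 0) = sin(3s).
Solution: Using separation of variables θ = X(s)G(t):
Eigenfunctions: sin(ns), n = 1, 2, 3, ...
General solution: θ(s, t) = Σ c_n sin(ns) exp(-2n² t)
Matching θ(s,0) = sin(3s) term by term: c_3=1.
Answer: θ(s, t) = exp(-18t)sin(3s)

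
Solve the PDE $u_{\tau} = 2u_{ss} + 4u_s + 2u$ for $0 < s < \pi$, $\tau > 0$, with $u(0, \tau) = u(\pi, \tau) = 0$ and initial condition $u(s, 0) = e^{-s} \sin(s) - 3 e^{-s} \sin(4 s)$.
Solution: Substitute $u = e^{-s}w$, i.e. $w = e^{s}u$.
By the product rule, $u_s = e^{-s}(w_s - w)$, $u_{ss} = e^{-s}(w_{ss} - 2w_s + w)$, $u_{\tau} = e^{-s}w_{\tau}$.
Substituting into the PDE and dividing by $e^{-s}$: $w_{\tau} = 2(w_{ss} - 2w_s + w) + 4(w_s - w) + 2w$.
The lower-order terms cancel, leaving the standard heat equation $w_{\tau} = 2w_{ss}$.
Initial data for $w$: $w(s,0) = e^{s}u(s,0) = \sin(s) - 3 \sin(4 s)$. The boundary conditions carry over: $w(0,\tau) = w(\pi,\tau) = 0$.
Solve for $w$:
  Using separation of variables $w = X(s)T(\tau)$:
  Eigenfunctions: $\sin(ns)$, $n = 1, 2, 3, \ldots$
  General solution: $w(s, \tau) = \sum c_n \sin(ns) e^{-2n^2 \tau}$
  Matching $w(s,0) = \sin(s) - 3 \sin(4 s)$ term by term: $c_1=1, c_4=-3$.
Hence $w(s,\tau) = e^{-2 \tau} \sin(s) - 3 e^{-32 \tau} \sin(4 s)$.
Transform back: $u(s,\tau) = e^{-s}w(s,\tau)$.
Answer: $u(s, \tau) = e^{-2 \tau} e^{-s} \sin(s) - 3 e^{-32 \tau} e^{-s} \sin(4 s)$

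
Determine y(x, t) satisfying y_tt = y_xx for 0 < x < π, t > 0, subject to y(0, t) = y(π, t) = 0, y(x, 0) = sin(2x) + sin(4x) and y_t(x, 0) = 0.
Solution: Using separation of variables y = X(x)T(t):
Eigenfunctions: sin(nx), n = 1, 2, 3, ...
General solution: y(x, t) = Σ [A_n cos(n t) + B_n sin(n t)] sin(nx)
From y(x,0) = sin(2x) + sin(4x): A_2=1, A_4=1. From y_t(x,0) = 0: all B_n = 0.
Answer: y(x, t) = sin(2x)cos(2t) + sin(4x)cos(4t)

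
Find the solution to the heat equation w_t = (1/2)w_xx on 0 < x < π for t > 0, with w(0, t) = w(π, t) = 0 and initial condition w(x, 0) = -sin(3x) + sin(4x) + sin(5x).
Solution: Separating variables: w = Σ c_n exp(-n²t/2) sin(nx). From w(x,0) = -sin(3x) + sin(4x) + sin(5x): c_3=-1, c_4=1, c_5=1.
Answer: w(x, t) = exp(-8t)sin(4x) - exp(-9t/2)sin(3x) + exp(-25t/2)sin(5x)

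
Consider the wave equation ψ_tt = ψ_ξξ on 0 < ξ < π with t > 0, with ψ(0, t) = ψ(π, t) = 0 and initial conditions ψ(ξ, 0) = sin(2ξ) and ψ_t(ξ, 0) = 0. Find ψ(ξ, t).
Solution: Separating variables: ψ = Σ [A_n cos(ω_n t) + B_n sin(ω_n t)] sin(nξ), ω_n = n. From ICs: A_2=1.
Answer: ψ(ξ, t) = sin(2ξ)cos(2t)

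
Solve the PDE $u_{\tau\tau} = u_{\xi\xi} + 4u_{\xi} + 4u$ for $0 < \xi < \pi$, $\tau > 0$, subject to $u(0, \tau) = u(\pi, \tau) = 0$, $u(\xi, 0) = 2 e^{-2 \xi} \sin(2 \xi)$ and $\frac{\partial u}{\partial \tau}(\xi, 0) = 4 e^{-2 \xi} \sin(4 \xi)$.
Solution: Substitute $u = e^{-2\xi}w$, i.e. $w = e^{2\xi}u$.
By the product rule, $u_{\xi} = e^{-2\xi}(w_{\xi} - 2w)$, $u_{\xi\xi} = e^{-2\xi}(w_{\xi\xi} - 4w_{\xi} + 4w)$, $u_{\tau\tau} = e^{-2\xi}w_{\tau\tau}$.
Substituting into the PDE and dividing by $e^{-2\xi}$: $w_{\tau\tau} = (w_{\xi\xi} - 4w_{\xi} + 4w) + 4(w_{\xi} - 2w) + 4w$.
The lower-order terms cancel, leaving the standard wave equation $w_{\tau\tau} = w_{\xi\xi}$.
Initial data for $w$: $w(\xi,0) = e^{2\xi}u(\xi,0) = 2 \sin(2 \xi)$; $w_{\tau}(\xi,0) = e^{2\xi}u_{\tau}(\xi,0) = 4 \sin(4 \xi)$. The boundary conditions carry over: $w(0,\tau) = w(\pi,\tau) = 0$.
Solve for $w$:
  Using separation of variables $w = X(\xi)T(\tau)$:
  Eigenfunctions: $\sin(n\xi)$, $n = 1, 2, 3, \ldots$
  General solution: $w(\xi, \tau) = \sum [A_n \cos(n \tau) + B_n \sin(n \tau)] \sin(n\xi)$
  From $w(\xi,0) = 2 \sin(2 \xi)$: $A_2=2$. From $w_{\tau}(\xi,0) = 4 \sin(4 \xi)$, using $w_{\tau}(\xi,0) = \sum \omega_n B_n \sin(n\xi)$ with $\omega_n = n$: $B_4 = 4/4 = 1$.
Hence $w(\xi,\tau) = 2 \sin(2 \xi) \cos(2 \tau) + \sin(4 \xi) \sin(4 \tau)$.
Transform back: $u(\xi,\tau) = e^{-2\xi}w(\xi,\tau)$.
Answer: $u(\xi, \tau) = e^{-2 \xi} \sin(4 \tau) \sin(4 \xi) + 2 e^{-2 \xi} \sin(2 \xi) \cos(2 \tau)$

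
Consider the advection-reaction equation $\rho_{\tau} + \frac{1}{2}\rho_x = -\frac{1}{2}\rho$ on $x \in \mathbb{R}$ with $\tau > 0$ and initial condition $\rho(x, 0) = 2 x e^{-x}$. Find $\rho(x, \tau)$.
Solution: Substitute $\rho = e^{-x}u$.
Then $\rho_x = e^{-x}(u_x - u)$, $\rho_{\tau} = e^{-x}u_{\tau}$; substituting and dividing by $e^{-x}$, the lower-order terms cancel: $u_{\tau} + \frac{1}{2}u_x = 0$ (standard advection equation).
Data for $u$: $u(x,0) = e^{x}\rho(x,0) = 2 x$.
By characteristics ($dx/d\tau = 1/2$), $u(x,\tau) = f(x - \frac{1}{2}\tau)$ with $f = u( \cdot , 0)$.
So $u(x,\tau) = 2 x - \tau$, and $\rho(x,\tau) = e^{-x}u(x,\tau)$.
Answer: $\rho(x, \tau) = - \tau e^{-x} + 2 x e^{-x}$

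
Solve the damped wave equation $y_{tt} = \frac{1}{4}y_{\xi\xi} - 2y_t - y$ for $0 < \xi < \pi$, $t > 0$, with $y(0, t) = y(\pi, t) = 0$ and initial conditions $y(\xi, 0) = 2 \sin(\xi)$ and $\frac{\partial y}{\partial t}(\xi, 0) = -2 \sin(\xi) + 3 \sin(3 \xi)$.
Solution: Substitute $y = e^{-t}u$, i.e. $u = e^{t}y$.
By the product rule, $y_t = e^{-t}(u_t - u)$, $y_{tt} = e^{-t}(u_{tt} - 2u_t + u)$, $y_{\xi\xi} = e^{-t}u_{\xi\xi}$.
Substituting into the PDE and dividing by $e^{-t}$: $u_{tt} - 2u_t + u = \frac{1}{4}u_{\xi\xi} - 2(u_t - u) - u$.
The lower-order terms cancel, leaving the standard wave equation $u_{tt} = \frac{1}{4}u_{\xi\xi}$.
Initial data for $u$: $u(\xi,0) = y(\xi,0) = 2 \sin(\xi)$; $u_t(\xi,0) = y_t(\xi,0) + y(\xi,0) = 3 \sin(3 \xi)$. The boundary conditions carry over: $u(0,t) = u(\pi,t) = 0$.
Solve for $u$:
  Using separation of variables $u = X(\xi)T(t)$:
  Eigenfunctions: $\sin(n\xi)$, $n = 1, 2, 3, \ldots$
  General solution: $u(\xi, t) = \sum [A_n \cos(n t/2) + B_n \sin(n t/2)] \sin(n\xi)$
  From $u(\xi,0) = 2 \sin(\xi)$: $A_1=2$. From $u_t(\xi,0) = 3 \sin(3 \xi)$, using $u_t(\xi,0) = \sum \omega_n B_n \sin(n\xi)$ with $\omega_n = n/2$: $B_3 = 3/(3/2) = 2$.
Hence $u(\xi,t) = 2 \sin(3 t/2) \sin(3 \xi) + 2 \sin(\xi) \cos(t/2)$.
Transform back: $y(\xi,t) = e^{-t}u(\xi,t)$.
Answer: $y(\xi, t) = 2 e^{-t} \sin(\xi) \cos(t/2) + 2 e^{-t} \sin(3 \xi) \sin(3 t/2)$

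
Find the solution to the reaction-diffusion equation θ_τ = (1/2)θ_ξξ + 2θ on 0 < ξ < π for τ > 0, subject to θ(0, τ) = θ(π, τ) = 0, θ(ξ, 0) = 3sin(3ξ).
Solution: Substitute θ = exp(2τ)u.
Then θ_τ = exp(2τ)(u_τ + 2u), θ_ξξ = exp(2τ)u_ξξ; substituting and dividing by exp(2τ), the lower-order terms cancel: u_τ = (1/2)u_ξξ (standard heat equation).
Data for u: u(ξ,0) = θ(ξ,0) = 3sin(3ξ). The boundary conditions carry over: u(0,τ) = u(π,τ) = 0.
Separating variables: u = Σ c_n exp(-n²τ/2) sin(nξ). From u(ξ,0) = 3sin(3ξ): c_3=3.
So u(ξ,τ) = 3exp(-9τ/2)sin(3ξ), and θ(ξ,τ) = exp(2τ)u(ξ,τ).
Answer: θ(ξ, τ) = 3exp(-5τ/2)sin(3ξ)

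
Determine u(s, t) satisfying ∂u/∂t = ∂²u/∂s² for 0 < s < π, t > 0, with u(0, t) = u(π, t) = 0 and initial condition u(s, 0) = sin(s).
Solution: Using separation of variables u = X(s)T(t):
Eigenfunctions: sin(ns), n = 1, 2, 3, ...
General solution: u(s, t) = Σ c_n sin(ns) exp(-n² t)
Matching u(s,0) = sin(s) term by term: c_1=1.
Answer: u(s, t) = exp(-t)sin(s)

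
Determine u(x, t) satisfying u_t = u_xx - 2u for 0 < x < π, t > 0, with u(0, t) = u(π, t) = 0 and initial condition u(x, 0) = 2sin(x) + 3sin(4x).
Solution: Substitute u = exp(-2t)w, i.e. w = exp(2t)u.
By the product rule, u_t = exp(-2t)(w_t - 2w), u_xx = exp(-2t)w_xx.
Substituting into the PDE and dividing by exp(-2t): w_t - 2w = w_xx - 2w.
The lower-order terms cancel, leaving the standard heat equation w_t = w_xx.
Initial data for w: w(x,0) = u(x,0) = 2sin(x) + 3sin(4x). The boundary conditions carry over: w(0,t) = w(π,t) = 0.
Solve for w:
  Using separation of variables w = X(x)T(t):
  Eigenfunctions: sin(nx), n = 1, 2, 3, ...
  General solution: w(x, t) = Σ c_n sin(nx) exp(-n² t)
  Matching w(x,0) = 2sin(x) + 3sin(4x) term by term: c_1=2, c_4=3.
Hence w(x,t) = 2exp(-t)sin(x) + 3exp(-16t)sin(4x).
Transform back: u(x,t) = exp(-2t)w(x,t).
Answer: u(x, t) = 2exp(-3t)sin(x) + 3exp(-18t)sin(4x)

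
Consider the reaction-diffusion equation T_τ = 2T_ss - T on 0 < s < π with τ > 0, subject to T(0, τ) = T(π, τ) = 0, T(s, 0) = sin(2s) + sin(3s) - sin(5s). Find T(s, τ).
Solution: Substitute T = exp(-τ)u, i.e. u = exp(τ)T.
By the product rule, T_τ = exp(-τ)(u_τ - u), T_ss = exp(-τ)u_ss.
Substituting into the PDE and dividing by exp(-τ): u_τ - u = 2u_ss - u.
The lower-order terms cancel, leaving the standard heat equation u_τ = 2u_ss.
Initial data for u: u(s,0) = T(s,0) = sin(2s) + sin(3s) - sin(5s). The boundary conditions carry over: u(0,τ) = u(π,τ) = 0.
Solve for u:
  Using separation of variables u = X(s)G(τ):
  Eigenfunctions: sin(ns), n = 1, 2, 3, ...
  General solution: u(s, τ) = Σ c_n sin(ns) exp(-2n² τ)
  Matching u(s,0) = sin(2s) + sin(3s) - sin(5s) term by term: c_2=1, c_3=1, c_5=-1.
Hence u(s,τ) = exp(-8τ)sin(2s) + exp(-18τ)sin(3s) - exp(-50τ)sin(5s).
Transform back: T(s,τ) = exp(-τ)u(s,τ).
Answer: T(s, τ) = exp(-9τ)sin(2s) + exp(-19τ)sin(3s) - exp(-51τ)sin(5s)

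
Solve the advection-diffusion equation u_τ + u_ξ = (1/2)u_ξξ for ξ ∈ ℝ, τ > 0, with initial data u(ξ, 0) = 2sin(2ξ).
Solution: Moving frame: η = ξ - τ, σ = τ, u = w(η,σ), so u_τ = w_σ - w_η and u_ξξ = w_ηη.
Hence u_τ + u_ξ = w_σ and the PDE becomes the heat equation w_σ = (1/2)w_ηη on η ∈ ℝ.
Initial data: w(η,0) = u(η,0) = 2sin(2η). Each mode sin(nη) decays as exp(-n²σ/2) on ℝ, so w(η,σ) = Σ c_n exp(-n²σ/2) sin(nη) with c_2=2: w(η,σ) = 2exp(-2σ)sin(2η).
Substituting back: u(ξ,τ) = w(ξ - τ, τ).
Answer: u(ξ, τ) = 2exp(-2τ)sin(2ξ - 2τ)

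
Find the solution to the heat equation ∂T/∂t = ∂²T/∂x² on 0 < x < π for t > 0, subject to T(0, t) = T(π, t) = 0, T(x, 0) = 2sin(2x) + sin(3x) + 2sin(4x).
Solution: Using separation of variables T = X(x)G(t):
Eigenfunctions: sin(nx), n = 1, 2, 3, ...
General solution: T(x, t) = Σ c_n sin(nx) exp(-n² t)
Matching T(x,0) = 2sin(2x) + sin(3x) + 2sin(4x) term by term: c_2=2, c_3=1, c_4=2.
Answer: T(x, t) = 2exp(-4t)sin(2x) + exp(-9t)sin(3x) + 2exp(-16t)sin(4x)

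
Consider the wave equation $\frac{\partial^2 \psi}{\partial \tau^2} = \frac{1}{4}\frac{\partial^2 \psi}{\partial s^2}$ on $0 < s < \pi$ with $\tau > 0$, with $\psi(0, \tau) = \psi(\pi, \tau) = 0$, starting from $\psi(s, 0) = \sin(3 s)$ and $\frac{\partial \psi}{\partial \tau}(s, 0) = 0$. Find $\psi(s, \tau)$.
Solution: Separating variables: $\psi = \sum [A_n \cos(\omega_n \tau) + B_n \sin(\omega_n \tau)] \sin(ns)$, $\omega_n = n/2$. From ICs: $A_3=1$.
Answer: $\psi(s, \tau) = \sin(3 s) \cos(3 \tau/2)$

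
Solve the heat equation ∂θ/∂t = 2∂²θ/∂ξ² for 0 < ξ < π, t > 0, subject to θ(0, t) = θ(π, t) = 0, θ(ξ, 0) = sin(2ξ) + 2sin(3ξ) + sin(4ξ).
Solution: Using separation of variables θ = X(ξ)G(t):
Eigenfunctions: sin(nξ), n = 1, 2, 3, ...
General solution: θ(ξ, t) = Σ c_n sin(nξ) exp(-2n² t)
Matching θ(ξ,0) = sin(2ξ) + 2sin(3ξ) + sin(4ξ) term by term: c_2=1, c_3=2, c_4=1.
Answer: θ(ξ, t) = exp(-8t)sin(2ξ) + 2exp(-18t)sin(3ξ) + exp(-32t)sin(4ξ)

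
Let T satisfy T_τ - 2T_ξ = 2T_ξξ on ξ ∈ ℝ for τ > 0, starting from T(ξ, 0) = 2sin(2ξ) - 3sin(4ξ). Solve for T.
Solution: Moving frame: η = ξ + 2τ, σ = τ, T = u(η,σ), so T_τ = u_σ + 2u_η and T_ξξ = u_ηη.
Hence T_τ - 2T_ξ = u_σ and the PDE becomes the heat equation u_σ = 2u_ηη on η ∈ ℝ.
Initial data: u(η,0) = T(η,0) = 2sin(2η) - 3sin(4η). Each mode sin(nη) decays as exp(-2n²σ) on ℝ, so u(η,σ) = Σ c_n exp(-2n²σ) sin(nη) with c_2=2, c_4=-3: u(η,σ) = 2exp(-8σ)sin(2η) - 3exp(-32σ)sin(4η).
Substituting back: T(ξ,τ) = u(ξ + 2τ, τ).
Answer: T(ξ, τ) = 2exp(-8τ)sin(2ξ + 4τ) - 3exp(-32τ)sin(4ξ + 8τ)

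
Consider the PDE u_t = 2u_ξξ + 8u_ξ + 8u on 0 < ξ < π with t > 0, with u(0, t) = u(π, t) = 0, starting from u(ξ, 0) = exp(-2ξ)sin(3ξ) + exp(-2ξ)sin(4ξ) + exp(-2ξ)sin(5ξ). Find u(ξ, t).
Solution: Substitute u = exp(-2ξ)w.
Then u_ξ = exp(-2ξ)(w_ξ - 2w), u_ξξ = exp(-2ξ)(w_ξξ - 4w_ξ + 4w), u_t = exp(-2ξ)w_t; substituting and dividing by exp(-2ξ), the lower-order terms cancel: w_t = 2w_ξξ (standard heat equation).
Data for w: w(ξ,0) = exp(2ξ)u(ξ,0) = sin(3ξ) + sin(4ξ) + sin(5ξ). The boundary conditions carry over: w(0,t) = w(π,t) = 0.
Separating variables: w = Σ c_n exp(-2n²t) sin(nξ). From w(ξ,0) = sin(3ξ) + sin(4ξ) + sin(5ξ): c_3=1, c_4=1, c_5=1.
So w(ξ,t) = exp(-18t)sin(3ξ) + exp(-32t)sin(4ξ) + exp(-50t)sin(5ξ), and u(ξ,t) = exp(-2ξ)w(ξ,t).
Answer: u(ξ, t) = exp(-18t)exp(-2ξ)sin(3ξ) + exp(-32t)exp(-2ξ)sin(4ξ) + exp(-50t)exp(-2ξ)sin(5ξ)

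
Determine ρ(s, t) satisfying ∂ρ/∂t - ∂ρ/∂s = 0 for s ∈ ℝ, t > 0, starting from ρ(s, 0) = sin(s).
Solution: By characteristics (ds/dt = -1), ρ(s,t) = f(s + t) with f = ρ(·, 0).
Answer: ρ(s, t) = sin(s + t)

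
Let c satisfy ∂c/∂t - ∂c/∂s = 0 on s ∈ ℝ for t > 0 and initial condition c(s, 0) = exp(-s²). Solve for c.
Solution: By method of characteristics (waves move left with speed 1):
Along characteristics s + t = const, c is constant, so c(s,t) = f(s + t) with f = c(·, 0).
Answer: c(s, t) = exp(-(s + t)²)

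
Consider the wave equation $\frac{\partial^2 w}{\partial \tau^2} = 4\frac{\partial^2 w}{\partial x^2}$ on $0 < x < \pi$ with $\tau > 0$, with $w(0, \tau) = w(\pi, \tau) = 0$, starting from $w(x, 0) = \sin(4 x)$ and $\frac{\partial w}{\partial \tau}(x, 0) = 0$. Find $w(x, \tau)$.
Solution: Using separation of variables $w = X(x)T(\tau)$:
Eigenfunctions: $\sin(nx)$, $n = 1, 2, 3, \ldots$
General solution: $w(x, \tau) = \sum [A_n \cos(2n \tau) + B_n \sin(2n \tau)] \sin(nx)$
From $w(x,0) = \sin(4 x)$: $A_4=1$. From $w_{\tau}(x,0) = 0$: all $B_n = 0$.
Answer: $w(x, \tau) = \sin(4 x) \cos(8 \tau)$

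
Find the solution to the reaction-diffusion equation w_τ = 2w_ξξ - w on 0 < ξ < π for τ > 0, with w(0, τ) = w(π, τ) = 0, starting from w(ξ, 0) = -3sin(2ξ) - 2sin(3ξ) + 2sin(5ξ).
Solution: Substitute w = exp(-τ)u, i.e. u = exp(τ)w.
By the product rule, w_τ = exp(-τ)(u_τ - u), w_ξξ = exp(-τ)u_ξξ.
Substituting into the PDE and dividing by exp(-τ): u_τ - u = 2u_ξξ - u.
The lower-order terms cancel, leaving the standard heat equation u_τ = 2u_ξξ.
Initial data for u: u(ξ,0) = w(ξ,0) = -3sin(2ξ) - 2sin(3ξ) + 2sin(5ξ). The boundary conditions carry over: u(0,τ) = u(π,τ) = 0.
Solve for u:
  Using separation of variables u = X(ξ)T(τ):
  Eigenfunctions: sin(nξ), n = 1, 2, 3, ...
  General solution: u(ξ, τ) = Σ c_n sin(nξ) exp(-2n² τ)
  Matching u(ξ,0) = -3sin(2ξ) - 2sin(3ξ) + 2sin(5ξ) term by term: c_2=-3, c_3=-2, c_5=2.
Hence u(ξ,τ) = -3exp(-8τ)sin(2ξ) - 2exp(-18τ)sin(3ξ) + 2exp(-50τ)sin(5ξ).
Transform back: w(ξ,τ) = exp(-τ)u(ξ,τ).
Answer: w(ξ, τ) = -3exp(-9τ)sin(2ξ) - 2exp(-19τ)sin(3ξ) + 2exp(-51τ)sin(5ξ)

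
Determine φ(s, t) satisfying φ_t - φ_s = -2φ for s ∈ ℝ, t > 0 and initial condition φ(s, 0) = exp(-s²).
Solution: Substitute φ = exp(-2t)u.
Then φ_t = exp(-2t)(u_t - 2u), φ_s = exp(-2t)u_s; substituting and dividing by exp(-2t), the lower-order terms cancel: u_t - u_s = 0 (standard advection equation).
Data for u: u(s,0) = φ(s,0) = exp(-s²).
By characteristics (ds/dt = -1), u(s,t) = f(s + t) with f = u(·, 0).
So u(s,t) = exp(-(s + t)²), and φ(s,t) = exp(-2t)u(s,t).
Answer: φ(s, t) = exp(-2t)exp(-(s + t)²)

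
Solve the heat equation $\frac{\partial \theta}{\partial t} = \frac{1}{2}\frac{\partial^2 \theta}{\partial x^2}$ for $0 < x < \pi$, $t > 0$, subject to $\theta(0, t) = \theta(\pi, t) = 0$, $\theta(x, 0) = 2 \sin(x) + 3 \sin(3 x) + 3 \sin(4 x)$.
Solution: Using separation of variables $\theta = X(x)G(t)$:
Eigenfunctions: $\sin(nx)$, $n = 1, 2, 3, \ldots$
General solution: $\theta(x, t) = \sum c_n \sin(nx) e^{-n^2 t/2}$
Matching $\theta(x,0) = 2 \sin(x) + 3 \sin(3 x) + 3 \sin(4 x)$ term by term: $c_1=2, c_3=3, c_4=3$.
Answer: $\theta(x, t) = 3 e^{-8 t} \sin(4 x) + 2 e^{-t/2} \sin(x) + 3 e^{-9 t/2} \sin(3 x)$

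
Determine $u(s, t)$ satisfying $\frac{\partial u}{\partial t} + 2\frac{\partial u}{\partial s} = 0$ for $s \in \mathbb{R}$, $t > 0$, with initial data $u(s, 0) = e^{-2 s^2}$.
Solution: By method of characteristics (waves move right with speed 2):
Along characteristics $s - 2t =$ const, $u$ is constant, so $u(s,t) = f(s - 2t)$ with $f = u( \cdot , 0)$.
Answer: $u(s, t) = e^{-2 (s - 2 t)^2}$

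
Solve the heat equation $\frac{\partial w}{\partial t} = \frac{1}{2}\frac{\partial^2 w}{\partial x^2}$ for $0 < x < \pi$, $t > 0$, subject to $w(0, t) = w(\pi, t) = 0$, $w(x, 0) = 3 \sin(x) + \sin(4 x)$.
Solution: Using separation of variables $w = X(x)T(t)$:
Eigenfunctions: $\sin(nx)$, $n = 1, 2, 3, \ldots$
General solution: $w(x, t) = \sum c_n \sin(nx) e^{-n^2 t/2}$
Matching $w(x,0) = 3 \sin(x) + \sin(4 x)$ term by term: $c_1=3, c_4=1$.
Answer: $w(x, t) = e^{-8 t} \sin(4 x) + 3 e^{-t/2} \sin(x)$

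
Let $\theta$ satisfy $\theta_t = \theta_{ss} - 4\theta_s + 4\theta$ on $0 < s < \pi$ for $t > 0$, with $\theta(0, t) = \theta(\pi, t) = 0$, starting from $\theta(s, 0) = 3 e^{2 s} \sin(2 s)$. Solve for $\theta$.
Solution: Substitute $\theta = e^{2s}u$, i.e. $u = e^{-2s}\theta$.
By the product rule, $\theta_s = e^{2s}(u_s + 2u)$, $\theta_{ss} = e^{2s}(u_{ss} + 4u_s + 4u)$, $\theta_t = e^{2s}u_t$.
Substituting into the PDE and dividing by $e^{2s}$: $u_t = (u_{ss} + 4u_s + 4u) - 4(u_s + 2u) + 4u$.
The lower-order terms cancel, leaving the standard heat equation $u_t = u_{ss}$.
Initial data for $u$: $u(s,0) = e^{-2s}\theta(s,0) = 3 \sin(2 s)$. The boundary conditions carry over: $u(0,t) = u(\pi,t) = 0$.
Solve for $u$:
  Using separation of variables $u = X(s)G(t)$:
  Eigenfunctions: $\sin(ns)$, $n = 1, 2, 3, \ldots$
  General solution: $u(s, t) = \sum c_n \sin(ns) e^{-n^2 t}$
  Matching $u(s,0) = 3 \sin(2 s)$ term by term: $c_2=3$.
Hence $u(s,t) = 3 e^{-4 t} \sin(2 s)$.
Transform back: $\theta(s,t) = e^{2s}u(s,t)$.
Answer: $\theta(s, t) = 3 e^{2 s} e^{-4 t} \sin(2 s)$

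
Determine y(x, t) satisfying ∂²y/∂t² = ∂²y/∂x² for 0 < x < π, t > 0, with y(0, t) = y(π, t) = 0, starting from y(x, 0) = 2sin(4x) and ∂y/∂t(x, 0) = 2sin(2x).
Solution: Using separation of variables y = X(x)T(t):
Eigenfunctions: sin(nx), n = 1, 2, 3, ...
General solution: y(x, t) = Σ [A_n cos(n t) + B_n sin(n t)] sin(nx)
From y(x,0) = 2sin(4x): A_4=2. From y_t(x,0) = 2sin(2x), using y_t(x,0) = Σ ω_n B_n sin(nx) with ω_n = n: B_2 = 2/2 = 1.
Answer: y(x, t) = sin(2t)sin(2x) + 2sin(4x)cos(4t)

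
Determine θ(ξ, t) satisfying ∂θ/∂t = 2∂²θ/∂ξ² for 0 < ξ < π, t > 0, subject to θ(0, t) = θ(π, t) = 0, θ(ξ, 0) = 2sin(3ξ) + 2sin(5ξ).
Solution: Separating variables: θ = Σ c_n exp(-2n²t) sin(nξ). From θ(ξ,0) = 2sin(3ξ) + 2sin(5ξ): c_3=2, c_5=2.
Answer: θ(ξ, t) = 2exp(-18t)sin(3ξ) + 2exp(-50t)sin(5ξ)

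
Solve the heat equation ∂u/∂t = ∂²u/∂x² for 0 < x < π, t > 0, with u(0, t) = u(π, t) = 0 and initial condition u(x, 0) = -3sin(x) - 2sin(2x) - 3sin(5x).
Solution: Using separation of variables u = X(x)T(t):
Eigenfunctions: sin(nx), n = 1, 2, 3, ...
General solution: u(x, t) = Σ c_n sin(nx) exp(-n² t)
Matching u(x,0) = -3sin(x) - 2sin(2x) - 3sin(5x) term by term: c_1=-3, c_2=-2, c_5=-3.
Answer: u(x, t) = -3exp(-t)sin(x) - 2exp(-4t)sin(2x) - 3exp(-25t)sin(5x)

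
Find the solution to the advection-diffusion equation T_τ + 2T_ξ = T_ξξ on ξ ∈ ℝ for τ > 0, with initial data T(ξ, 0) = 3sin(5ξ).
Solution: Moving frame: η = ξ - 2τ, σ = τ, T = u(η,σ), so T_τ = u_σ - 2u_η and T_ξξ = u_ηη.
Hence T_τ + 2T_ξ = u_σ and the PDE becomes the heat equation u_σ = u_ηη on η ∈ ℝ.
Initial data: u(η,0) = T(η,0) = 3sin(5η). Each mode sin(nη) decays as exp(-n²σ) on ℝ, so u(η,σ) = Σ c_n exp(-n²σ) sin(nη) with c_5=3: u(η,σ) = 3exp(-25σ)sin(5η).
Substituting back: T(ξ,τ) = u(ξ - 2τ, τ).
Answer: T(ξ, τ) = 3exp(-25τ)sin(5ξ - 10τ)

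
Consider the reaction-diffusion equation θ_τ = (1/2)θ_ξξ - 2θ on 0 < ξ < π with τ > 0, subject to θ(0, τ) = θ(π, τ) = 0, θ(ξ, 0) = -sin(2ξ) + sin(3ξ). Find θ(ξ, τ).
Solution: Substitute θ = exp(-2τ)u, i.e. u = exp(2τ)θ.
By the product rule, θ_τ = exp(-2τ)(u_τ - 2u), θ_ξξ = exp(-2τ)u_ξξ.
Substituting into the PDE and dividing by exp(-2τ): u_τ - 2u = (1/2)u_ξξ - 2u.
The lower-order terms cancel, leaving the standard heat equation u_τ = (1/2)u_ξξ.
Initial data for u: u(ξ,0) = θ(ξ,0) = -sin(2ξ) + sin(3ξ). The boundary conditions carry over: u(0,τ) = u(π,τ) = 0.
Solve for u:
  Using separation of variables u = X(ξ)G(τ):
  Eigenfunctions: sin(nξ), n = 1, 2, 3, ...
  General solution: u(ξ, τ) = Σ c_n sin(nξ) exp(-n² τ/2)
  Matching u(ξ,0) = -sin(2ξ) + sin(3ξ) term by term: c_2=-1, c_3=1.
Hence u(ξ,τ) = -exp(-2τ)sin(2ξ) + exp(-9τ/2)sin(3ξ).
Transform back: θ(ξ,τ) = exp(-2τ)u(ξ,τ).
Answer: θ(ξ, τ) = -exp(-4τ)sin(2ξ) + exp(-13τ/2)sin(3ξ)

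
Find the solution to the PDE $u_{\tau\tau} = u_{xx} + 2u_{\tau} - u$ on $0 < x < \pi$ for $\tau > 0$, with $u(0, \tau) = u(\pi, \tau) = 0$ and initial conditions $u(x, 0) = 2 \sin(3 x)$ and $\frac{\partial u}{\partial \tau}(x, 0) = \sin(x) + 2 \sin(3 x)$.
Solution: Substitute $u = e^{\tau}w$, i.e. $w = e^{-\tau}u$.
By the product rule, $u_{\tau} = e^{\tau}(w_{\tau} + w)$, $u_{\tau\tau} = e^{\tau}(w_{\tau\tau} + 2w_{\tau} + w)$, $u_{xx} = e^{\tau}w_{xx}$.
Substituting into the PDE and dividing by $e^{\tau}$: $w_{\tau\tau} + 2w_{\tau} + w = w_{xx} + 2(w_{\tau} + w) - w$.
The lower-order terms cancel, leaving the standard wave equation $w_{\tau\tau} = w_{xx}$.
Initial data for $w$: $w(x,0) = u(x,0) = 2 \sin(3 x)$; $w_{\tau}(x,0) = u_{\tau}(x,0) - u(x,0) = \sin(x)$. The boundary conditions carry over: $w(0,\tau) = w(\pi,\tau) = 0$.
Solve for $w$:
  Using separation of variables $w = X(x)T(\tau)$:
  Eigenfunctions: $\sin(nx)$, $n = 1, 2, 3, \ldots$
  General solution: $w(x, \tau) = \sum [A_n \cos(n \tau) + B_n \sin(n \tau)] \sin(nx)$
  From $w(x,0) = 2 \sin(3 x)$: $A_3=2$. From $w_{\tau}(x,0) = \sin(x)$, using $w_{\tau}(x,0) = \sum \omega_n B_n \sin(nx)$ with $\omega_n = n$: $B_1 = 1/1 = 1$.
Hence $w(x,\tau) = \sin(x) \sin(\tau) + 2 \sin(3 x) \cos(3 \tau)$.
Transform back: $u(x,\tau) = e^{\tau}w(x,\tau)$.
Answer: $u(x, \tau) = e^{\tau} \sin(\tau) \sin(x) + 2 e^{\tau} \sin(3 x) \cos(3 \tau)$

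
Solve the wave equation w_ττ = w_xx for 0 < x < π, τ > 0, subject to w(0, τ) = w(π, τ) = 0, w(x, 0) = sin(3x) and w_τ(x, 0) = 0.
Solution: Separating variables: w = Σ [A_n cos(ω_n τ) + B_n sin(ω_n τ)] sin(nx), ω_n = n. From ICs: A_3=1.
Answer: w(x, τ) = sin(3x)cos(3τ)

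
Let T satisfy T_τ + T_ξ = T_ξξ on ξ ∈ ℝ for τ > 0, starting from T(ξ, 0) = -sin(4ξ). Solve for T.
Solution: Moving frame: η = ξ - τ, σ = τ, T = u(η,σ), so T_τ = u_σ - u_η and T_ξξ = u_ηη.
Hence T_τ + T_ξ = u_σ and the PDE becomes the heat equation u_σ = u_ηη on η ∈ ℝ.
Initial data: u(η,0) = T(η,0) = -sin(4η). Each mode sin(nη) decays as exp(-n²σ) on ℝ, so u(η,σ) = Σ c_n exp(-n²σ) sin(nη) with c_4=-1: u(η,σ) = -exp(-16σ)sin(4η).
Substituting back: T(ξ,τ) = u(ξ - τ, τ).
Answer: T(ξ, τ) = -exp(-16τ)sin(4ξ - 4τ)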